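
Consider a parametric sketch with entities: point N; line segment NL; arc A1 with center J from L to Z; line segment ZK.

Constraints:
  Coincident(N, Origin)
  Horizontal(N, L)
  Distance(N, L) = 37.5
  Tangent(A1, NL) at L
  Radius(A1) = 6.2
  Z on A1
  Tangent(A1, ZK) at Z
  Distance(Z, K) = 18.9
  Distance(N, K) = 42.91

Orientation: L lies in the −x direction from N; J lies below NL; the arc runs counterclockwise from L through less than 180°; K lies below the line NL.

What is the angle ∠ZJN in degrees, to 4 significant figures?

161.9°

N is at the origin; N and L share the same y with |NL| = 37.5 and L on the −x side, so L = (-37.50, 0.000). A1 meets NL tangentially, so JL is at right angles to NL, so J = L + (0, -6.2) = (-37.50, -6.200). Since JZ ⟂ ZK (tangency), |JK| = √(6.2² + 18.9²) = 19.89 regardless of where Z sits on A1. So K lies on both circle(N, 42.91) and circle(J, 19.89); the below-NL intersection is K = (-34.27, -25.83). Z is the foot of the tangent from K: Z = (-43.00, -9.064).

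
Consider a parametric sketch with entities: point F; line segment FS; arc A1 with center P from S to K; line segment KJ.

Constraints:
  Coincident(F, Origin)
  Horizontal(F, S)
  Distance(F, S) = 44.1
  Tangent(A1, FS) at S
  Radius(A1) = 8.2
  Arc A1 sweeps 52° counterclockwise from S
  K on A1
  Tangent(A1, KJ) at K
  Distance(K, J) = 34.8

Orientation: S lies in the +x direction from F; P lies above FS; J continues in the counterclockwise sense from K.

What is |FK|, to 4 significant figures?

50.66

F is at the origin; F and S share the same y with |FS| = 44.1 and S on the +x side, so S = (44.10, 0.000). A1 meets FS tangentially, so PS is at right angles to FS, so P = S + (0, 8.2) = (44.10, 8.200). On A1, S sits at bearing -90° from P; a 52° counterclockwise sweep puts K at bearing -38°, so K = P + 8.2·(cos -38°, sin -38°) = (50.56, 3.152). Then |FK| = |K − F| = 50.66.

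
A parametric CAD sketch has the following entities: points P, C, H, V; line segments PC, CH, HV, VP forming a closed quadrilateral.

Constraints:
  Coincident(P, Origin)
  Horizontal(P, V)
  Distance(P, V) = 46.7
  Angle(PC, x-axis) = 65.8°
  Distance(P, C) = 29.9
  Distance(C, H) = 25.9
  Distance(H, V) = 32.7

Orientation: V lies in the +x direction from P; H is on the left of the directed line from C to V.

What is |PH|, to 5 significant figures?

49.196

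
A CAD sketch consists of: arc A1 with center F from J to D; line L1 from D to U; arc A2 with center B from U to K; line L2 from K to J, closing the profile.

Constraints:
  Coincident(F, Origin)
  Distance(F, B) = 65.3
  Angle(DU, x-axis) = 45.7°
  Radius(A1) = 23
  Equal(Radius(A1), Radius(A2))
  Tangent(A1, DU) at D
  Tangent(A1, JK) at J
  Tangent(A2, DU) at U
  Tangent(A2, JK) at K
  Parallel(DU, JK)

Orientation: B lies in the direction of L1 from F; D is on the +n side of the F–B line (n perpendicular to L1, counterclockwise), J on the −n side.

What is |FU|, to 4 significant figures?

69.23

The slot axis is L1's direction at 45.7°, so u = (cos 45.7°, sin 45.7°) = (0.6984, 0.7157) and n = (−sin 45.7°, cos 45.7°) = (-0.7157, 0.6984). F is at the origin and B lies 65.3 along u from F, so B = 65.3·u = (45.61, 46.73). Tangency of A1 to both parallel lines with radius 23.0 puts D and J at F ± 23.0·n: D = (-16.46, 16.06), J = (16.46, -16.06). Equal radii place U and K the same way about B: U = B + 23.0·n = (29.15, 62.80), K = B − 23.0·n = (62.07, 30.67). Then |FU| = |U − F| = 69.23.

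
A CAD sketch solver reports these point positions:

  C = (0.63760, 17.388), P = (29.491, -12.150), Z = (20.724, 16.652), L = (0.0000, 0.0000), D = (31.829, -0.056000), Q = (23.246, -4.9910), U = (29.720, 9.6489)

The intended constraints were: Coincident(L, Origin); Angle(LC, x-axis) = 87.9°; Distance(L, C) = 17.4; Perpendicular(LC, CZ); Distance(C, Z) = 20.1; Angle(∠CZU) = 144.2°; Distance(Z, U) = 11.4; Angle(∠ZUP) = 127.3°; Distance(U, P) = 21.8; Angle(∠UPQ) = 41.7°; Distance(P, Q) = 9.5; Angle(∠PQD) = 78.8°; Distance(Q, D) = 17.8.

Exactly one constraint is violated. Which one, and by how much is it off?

Distance(Q, D) = 17.8 — off by 7.90.

L = (0.00, 0.00) ✓; LC at 87.90° ✓; |LC| = 17.40 ✓; ∠(LC, CZ) = 90.00° ✓; |CZ| = 20.10 ✓; ∠CZU = 144.2° ✓; |ZU| = 11.40 ✓; ∠ZUP = 127.3° ✓; |UP| = 21.80 ✓; ∠UPQ = 41.70° ✓; |PQ| = 9.500 ✓; ∠PQD = 78.80° ✓; |QD| = 9.901 ✗.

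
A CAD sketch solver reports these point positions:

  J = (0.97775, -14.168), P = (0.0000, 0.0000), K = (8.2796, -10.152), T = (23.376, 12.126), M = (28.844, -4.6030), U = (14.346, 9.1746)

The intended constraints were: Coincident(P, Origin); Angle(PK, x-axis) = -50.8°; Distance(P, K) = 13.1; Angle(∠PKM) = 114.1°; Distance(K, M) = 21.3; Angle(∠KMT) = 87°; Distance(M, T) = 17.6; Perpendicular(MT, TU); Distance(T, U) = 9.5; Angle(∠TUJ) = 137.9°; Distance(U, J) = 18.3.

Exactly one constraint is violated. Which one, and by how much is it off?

Distance(U, J) = 18.3 — off by 8.60.

P = (0.00, 0.00) ✓; PK at -50.80° ✓; |PK| = 13.10 ✓; ∠PKM = 114.1° ✓; |KM| = 21.30 ✓; ∠KMT = 87.00° ✓; |MT| = 17.60 ✓; ∠(MT, TU) = 90.00° ✓; |TU| = 9.500 ✓; ∠TUJ = 137.9° ✓; |UJ| = 26.90 ✗.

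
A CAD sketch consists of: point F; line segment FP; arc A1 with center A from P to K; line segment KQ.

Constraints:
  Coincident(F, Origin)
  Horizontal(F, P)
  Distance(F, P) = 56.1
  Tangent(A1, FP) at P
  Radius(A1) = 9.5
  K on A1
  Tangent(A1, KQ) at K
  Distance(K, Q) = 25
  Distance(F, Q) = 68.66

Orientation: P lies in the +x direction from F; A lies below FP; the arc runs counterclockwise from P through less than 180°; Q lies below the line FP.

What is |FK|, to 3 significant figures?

49.5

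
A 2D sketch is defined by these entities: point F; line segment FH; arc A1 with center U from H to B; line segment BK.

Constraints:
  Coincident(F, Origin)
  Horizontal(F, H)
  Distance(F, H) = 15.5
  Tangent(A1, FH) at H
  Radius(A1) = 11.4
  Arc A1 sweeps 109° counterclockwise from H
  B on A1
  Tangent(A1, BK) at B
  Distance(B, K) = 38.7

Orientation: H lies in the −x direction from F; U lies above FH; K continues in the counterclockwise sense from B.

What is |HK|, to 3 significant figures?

51.7

On A1, H sits at bearing -90° from U; a 109° counterclockwise sweep puts B at bearing 19°, so B = U + 11.4·(cos 19°, sin 19°) = (-4.72, 15.1). The tangent condition forces UB to be normal to BK, so BK runs along (−sin 19°, cos 19°); with |BK| = 38.7, K = (-17.3, 51.7). Then |HK| = |K − H| = 51.7.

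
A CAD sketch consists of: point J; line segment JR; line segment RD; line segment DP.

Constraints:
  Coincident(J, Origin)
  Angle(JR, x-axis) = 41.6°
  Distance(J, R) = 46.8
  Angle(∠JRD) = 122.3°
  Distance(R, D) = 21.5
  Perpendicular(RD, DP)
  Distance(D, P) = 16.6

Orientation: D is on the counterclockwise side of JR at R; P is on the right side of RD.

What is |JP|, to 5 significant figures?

72.916

J is at the origin; JR runs at 41.6° with length 46.8, so R = 46.8·(cos 41.6°, sin 41.6°) = (34.997, 31.072). ∠JRD = 122.3°, so RD runs at 41.6° + (180° − 122.3°) = 99.300° from the x-axis; with |RD| = 21.5, D = R + 21.5·(cos 99.300°, sin 99.300°) = (31.522, 52.289). The perpendicularity gives DP at right angles to RD; with |DP| = 16.6 on the right of RD, P = D + 16.6·(0.98686, 0.16160) = (47.904, 54.972). Then |JP| = |P − J| = 72.916.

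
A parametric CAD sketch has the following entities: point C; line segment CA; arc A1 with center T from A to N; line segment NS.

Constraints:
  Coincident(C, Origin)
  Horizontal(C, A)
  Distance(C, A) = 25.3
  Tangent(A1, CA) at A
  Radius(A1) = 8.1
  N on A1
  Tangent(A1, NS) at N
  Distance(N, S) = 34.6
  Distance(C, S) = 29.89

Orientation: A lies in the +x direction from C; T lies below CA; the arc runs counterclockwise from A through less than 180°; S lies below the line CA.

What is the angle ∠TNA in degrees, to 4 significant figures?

64.64°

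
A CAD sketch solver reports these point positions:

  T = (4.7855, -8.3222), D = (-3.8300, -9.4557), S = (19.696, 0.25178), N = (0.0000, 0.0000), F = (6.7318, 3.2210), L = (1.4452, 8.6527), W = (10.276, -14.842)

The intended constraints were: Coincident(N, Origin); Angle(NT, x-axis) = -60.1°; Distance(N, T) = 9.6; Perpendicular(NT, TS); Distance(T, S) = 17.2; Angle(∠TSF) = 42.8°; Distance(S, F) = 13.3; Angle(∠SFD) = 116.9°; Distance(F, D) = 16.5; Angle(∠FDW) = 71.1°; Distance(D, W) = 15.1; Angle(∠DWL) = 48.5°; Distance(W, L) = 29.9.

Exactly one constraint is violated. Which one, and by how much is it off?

Distance(W, L) = 29.9 — off by 4.80.

N = (0.00, 0.00) ✓; NT at -60.10° ✓; |NT| = 9.600 ✓; ∠(NT, TS) = 90.00° ✓; |TS| = 17.20 ✓; ∠TSF = 42.80° ✓; |SF| = 13.30 ✓; ∠SFD = 116.9° ✓; |FD| = 16.50 ✓; ∠FDW = 71.10° ✓; |DW| = 15.10 ✓; ∠DWL = 48.50° ✓; |WL| = 25.10 ✗.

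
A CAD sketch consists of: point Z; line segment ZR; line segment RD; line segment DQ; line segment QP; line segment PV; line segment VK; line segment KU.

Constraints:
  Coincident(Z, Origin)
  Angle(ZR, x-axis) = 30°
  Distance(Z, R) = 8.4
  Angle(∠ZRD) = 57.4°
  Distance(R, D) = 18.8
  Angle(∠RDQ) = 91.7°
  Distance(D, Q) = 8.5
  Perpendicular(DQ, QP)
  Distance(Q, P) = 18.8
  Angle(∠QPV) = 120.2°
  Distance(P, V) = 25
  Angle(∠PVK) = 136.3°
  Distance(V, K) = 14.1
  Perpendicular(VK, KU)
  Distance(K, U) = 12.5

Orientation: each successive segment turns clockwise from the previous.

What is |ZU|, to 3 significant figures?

30.6

∠PVK = 136.3° gives VK at -14.4° from the x-axis; with |VK| = 14.1, K = (33.7, 13.1). VK is perpendicular to KU, so KU runs at -104°; with |KU| = 12.5, U = (30.6, 0.971). Then |ZU| = |U − Z| = 30.6.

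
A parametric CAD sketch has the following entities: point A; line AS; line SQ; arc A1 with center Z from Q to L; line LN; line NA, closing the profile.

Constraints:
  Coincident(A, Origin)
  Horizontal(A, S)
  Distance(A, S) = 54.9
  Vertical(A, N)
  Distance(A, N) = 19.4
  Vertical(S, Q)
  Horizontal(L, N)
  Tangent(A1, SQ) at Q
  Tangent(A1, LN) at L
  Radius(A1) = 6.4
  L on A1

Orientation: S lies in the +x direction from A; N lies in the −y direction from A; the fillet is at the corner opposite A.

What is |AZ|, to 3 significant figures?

50.2

A is at the origin; AS is horizontal with |AS| = 54.9 and S on the +x side, so S = (54.9, 0.00). A and N share the same x with |AN| = 19.4 and N on the −y side, so N = (0.00, -19.4). The virtual corner opposite A is at (54.9, -19.4). Since A1 is tangent to SQ there, ZQ ⟂ SQ and since A1 is tangent to LN there, ZL ⟂ LN, with radius 6.4, so the center Z sits 6.4 in from both sides at Z = (48.5, -13.0). Then |AZ| = |Z − A| = 50.2.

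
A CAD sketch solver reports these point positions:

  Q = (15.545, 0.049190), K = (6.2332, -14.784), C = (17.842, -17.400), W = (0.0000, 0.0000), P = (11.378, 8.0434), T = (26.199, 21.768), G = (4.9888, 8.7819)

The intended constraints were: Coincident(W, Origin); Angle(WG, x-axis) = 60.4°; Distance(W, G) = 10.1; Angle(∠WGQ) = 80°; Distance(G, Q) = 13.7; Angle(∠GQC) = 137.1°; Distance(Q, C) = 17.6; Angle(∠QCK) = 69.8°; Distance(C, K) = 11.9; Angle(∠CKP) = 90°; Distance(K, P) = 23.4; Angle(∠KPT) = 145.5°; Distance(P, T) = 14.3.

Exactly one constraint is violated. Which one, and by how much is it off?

Distance(P, T) = 14.3 — off by 5.90.

W = (0.00, 0.00) ✓; WG at 60.40° ✓; |WG| = 10.10 ✓; ∠WGQ = 80.00° ✓; |GQ| = 13.70 ✓; ∠GQC = 137.1° ✓; |QC| = 17.60 ✓; ∠QCK = 69.80° ✓; |CK| = 11.90 ✓; ∠CKP = 90.00° ✓; |KP| = 23.40 ✓; ∠KPT = 145.5° ✓; |PT| = 20.20 ✗.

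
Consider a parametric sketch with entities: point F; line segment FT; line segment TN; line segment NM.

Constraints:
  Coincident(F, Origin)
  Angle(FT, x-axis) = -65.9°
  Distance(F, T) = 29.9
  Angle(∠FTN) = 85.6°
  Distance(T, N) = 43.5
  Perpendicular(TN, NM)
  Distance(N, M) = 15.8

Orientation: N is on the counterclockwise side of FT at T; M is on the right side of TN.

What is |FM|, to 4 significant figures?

61.47

F is at the origin; FT runs at -65.9° with length 29.9, so T = 29.9·(cos -65.9°, sin -65.9°) = (12.21, -27.29). ∠FTN = 85.6°, so TN runs at -65.9° + (180° − 85.6°) = 28.50° from the x-axis; with |TN| = 43.5, N = T + 43.5·(cos 28.50°, sin 28.50°) = (50.44, -6.537). TN ⟂ NM; with |NM| = 15.8 on the right of TN, M = N + 15.8·(0.4772, -0.8788) = (57.98, -20.42). Then |FM| = |M − F| = 61.47.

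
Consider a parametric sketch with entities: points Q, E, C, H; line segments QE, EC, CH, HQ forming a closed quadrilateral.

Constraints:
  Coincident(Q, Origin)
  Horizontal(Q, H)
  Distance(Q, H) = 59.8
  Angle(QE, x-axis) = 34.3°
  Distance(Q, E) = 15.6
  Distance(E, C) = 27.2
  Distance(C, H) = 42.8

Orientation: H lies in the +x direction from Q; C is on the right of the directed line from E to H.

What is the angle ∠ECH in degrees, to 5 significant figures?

82.756°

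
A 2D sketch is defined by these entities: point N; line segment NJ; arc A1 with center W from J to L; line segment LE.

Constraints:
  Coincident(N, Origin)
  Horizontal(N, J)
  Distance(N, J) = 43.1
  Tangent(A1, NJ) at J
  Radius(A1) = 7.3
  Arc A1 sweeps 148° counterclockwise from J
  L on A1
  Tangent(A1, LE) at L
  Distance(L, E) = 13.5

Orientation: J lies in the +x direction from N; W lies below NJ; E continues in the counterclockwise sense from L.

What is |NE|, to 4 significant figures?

54.72

N is at the origin; N and J share the same y with |NJ| = 43.1 and J on the +x side, so J = (43.10, 0.000). Since A1 is tangent to NJ there, WJ ⟂ NJ, so W = J + (0, -7.3) = (43.10, -7.300). On A1, J sits at bearing 90° from W; a 148° counterclockwise sweep puts L at bearing 238°, so L = W + 7.3·(cos 238°, sin 238°) = (39.23, -13.49). Tangency of A1 to LE means the radius WL is perpendicular to LE, so LE runs along (−sin 238°, cos 238°); with |LE| = 13.5, E = (50.68, -20.64). Then |NE| = |E − N| = 54.72.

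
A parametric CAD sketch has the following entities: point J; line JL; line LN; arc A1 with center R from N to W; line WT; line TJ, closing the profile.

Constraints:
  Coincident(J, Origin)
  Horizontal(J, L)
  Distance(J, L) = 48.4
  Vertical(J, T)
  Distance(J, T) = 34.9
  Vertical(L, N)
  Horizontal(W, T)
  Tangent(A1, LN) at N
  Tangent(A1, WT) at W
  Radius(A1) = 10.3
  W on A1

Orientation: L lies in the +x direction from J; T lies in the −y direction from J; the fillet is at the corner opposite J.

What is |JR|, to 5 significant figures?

45.352

J is at the origin; J and L share the same y with |JL| = 48.4 and L on the +x side, so L = (48.400, 0.0000). J and T share the same x with |JT| = 34.9 and T on the −y side, so T = (0.0000, -34.900). The virtual corner opposite J is at (48.400, -34.900). The tangent condition forces RN to be normal to LN and the tangent condition forces RW to be normal to WT, with radius 10.3, so the center R sits 10.3 in from both sides at R = (38.100, -24.600). Then |JR| = |R − J| = 45.352.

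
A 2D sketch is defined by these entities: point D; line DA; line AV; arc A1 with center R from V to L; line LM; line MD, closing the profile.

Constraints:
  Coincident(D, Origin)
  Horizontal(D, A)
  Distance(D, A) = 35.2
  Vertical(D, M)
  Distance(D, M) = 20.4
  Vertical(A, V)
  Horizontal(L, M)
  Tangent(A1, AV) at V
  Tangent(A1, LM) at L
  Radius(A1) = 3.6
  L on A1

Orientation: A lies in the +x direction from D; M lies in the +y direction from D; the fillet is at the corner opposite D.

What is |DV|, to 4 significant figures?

39.00

The virtual corner opposite D is at (35.20, 20.40). The tangent condition forces RV to be normal to AV and the tangent condition forces RL to be normal to LM, with radius 3.6, so the center R sits 3.6 in from both sides at R = (31.60, 16.80). That places the tangent points at V = (35.20, 16.80) on AV and L = (31.60, 20.40) on LM. Then |DV| = |V − D| = 39.00.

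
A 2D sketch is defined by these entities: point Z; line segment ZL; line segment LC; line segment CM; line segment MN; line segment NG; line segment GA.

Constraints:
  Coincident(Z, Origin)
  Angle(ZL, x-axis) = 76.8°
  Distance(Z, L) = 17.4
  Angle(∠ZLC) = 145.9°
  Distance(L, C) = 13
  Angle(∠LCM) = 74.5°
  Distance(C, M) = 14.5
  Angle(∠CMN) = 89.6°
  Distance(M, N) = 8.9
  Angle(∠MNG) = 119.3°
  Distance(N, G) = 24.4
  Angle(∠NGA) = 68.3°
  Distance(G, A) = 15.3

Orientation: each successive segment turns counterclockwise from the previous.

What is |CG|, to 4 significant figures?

21.82

Z is at the origin; ZL runs at 76.8° with length 17.4, so L = (3.973, 16.94). ∠ZLC = 145.9° gives LC at 110.9° from the x-axis; with |LC| = 13.0, C = (-0.6643, 29.08). ∠LCM = 74.5° gives CM at -143.6° from the x-axis; with |CM| = 14.5, M = (-12.34, 20.48). ∠CMN = 89.6° gives MN at -53.20° from the x-axis; with |MN| = 8.9, N = (-7.004, 13.35). ∠MNG = 119.3° gives NG at 7.500° from the x-axis; with |NG| = 24.4, G = (17.19, 16.54). Then |CG| = |G − C| = 21.82.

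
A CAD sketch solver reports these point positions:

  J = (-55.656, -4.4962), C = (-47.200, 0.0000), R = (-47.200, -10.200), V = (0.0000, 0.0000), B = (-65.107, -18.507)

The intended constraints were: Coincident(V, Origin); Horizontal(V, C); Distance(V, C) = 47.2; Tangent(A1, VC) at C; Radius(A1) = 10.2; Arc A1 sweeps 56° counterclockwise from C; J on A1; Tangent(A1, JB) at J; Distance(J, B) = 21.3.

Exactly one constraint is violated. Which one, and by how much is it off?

Distance(J, B) = 21.3 — off by 4.40.

V = (0.00, 0.00) ✓; V.y = 0.00, C.y = 0.00 ✓; |VC| = 47.20 ✓; ∠(RC, CV) = 90.00° ✓; |RC| = 10.20 ✓; bearing(R→J) − bearing(R→C) = 56.00° ✓; |RJ| = 10.20 ✓; ∠(RJ, JB) = 90.00° ✓; |JB| = 16.90 ✗.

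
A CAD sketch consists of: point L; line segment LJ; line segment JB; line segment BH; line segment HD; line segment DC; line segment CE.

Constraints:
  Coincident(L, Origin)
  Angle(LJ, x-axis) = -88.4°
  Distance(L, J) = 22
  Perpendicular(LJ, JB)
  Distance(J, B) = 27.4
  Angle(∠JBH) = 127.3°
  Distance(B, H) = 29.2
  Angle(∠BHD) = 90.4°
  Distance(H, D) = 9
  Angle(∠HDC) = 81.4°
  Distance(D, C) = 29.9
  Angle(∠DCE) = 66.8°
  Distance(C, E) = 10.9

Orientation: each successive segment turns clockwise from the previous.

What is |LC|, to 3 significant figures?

30.4

∠BHD = 90.4° gives HD at 39.3° from the x-axis; with |HD| = 9.0, D = (-38.1, 5.67). ∠HDC = 81.4° gives DC at -59.3° from the x-axis; with |DC| = 29.9, C = (-22.9, -20.0). Then |LC| = |C − L| = 30.4.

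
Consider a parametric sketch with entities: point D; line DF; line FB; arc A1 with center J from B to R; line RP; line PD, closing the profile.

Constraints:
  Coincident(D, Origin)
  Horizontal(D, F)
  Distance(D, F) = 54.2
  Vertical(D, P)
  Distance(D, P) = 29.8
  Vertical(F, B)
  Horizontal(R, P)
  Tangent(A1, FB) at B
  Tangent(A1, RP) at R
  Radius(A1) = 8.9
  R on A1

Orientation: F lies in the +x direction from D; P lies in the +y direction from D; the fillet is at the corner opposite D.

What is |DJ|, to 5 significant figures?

49.889

D and P share the same x with |DP| = 29.8 and P on the +y side, so P = (0.0000, 29.800). The virtual corner opposite D is at (54.200, 29.800). The tangent condition forces JB to be normal to FB and tangency of A1 to RP means the radius JR is perpendicular to RP, with radius 8.9, so the center J sits 8.9 in from both sides at J = (45.300, 20.900). Then |DJ| = |J − D| = 49.889.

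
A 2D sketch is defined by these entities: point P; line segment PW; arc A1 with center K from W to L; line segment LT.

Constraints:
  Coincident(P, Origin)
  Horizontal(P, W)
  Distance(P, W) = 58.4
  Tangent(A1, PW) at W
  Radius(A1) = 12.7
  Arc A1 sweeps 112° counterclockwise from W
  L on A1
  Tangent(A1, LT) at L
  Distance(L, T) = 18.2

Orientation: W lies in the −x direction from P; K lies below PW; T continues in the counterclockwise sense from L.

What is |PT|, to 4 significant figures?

72.06

On A1, W sits at bearing 90° from K; a 112° counterclockwise sweep puts L at bearing 202°, so L = K + 12.7·(cos 202°, sin 202°) = (-70.18, -17.46). Since A1 is tangent to LT there, KL ⟂ LT, so LT runs along (−sin 202°, cos 202°); with |LT| = 18.2, T = (-63.36, -34.33). Then |PT| = |T − P| = 72.06.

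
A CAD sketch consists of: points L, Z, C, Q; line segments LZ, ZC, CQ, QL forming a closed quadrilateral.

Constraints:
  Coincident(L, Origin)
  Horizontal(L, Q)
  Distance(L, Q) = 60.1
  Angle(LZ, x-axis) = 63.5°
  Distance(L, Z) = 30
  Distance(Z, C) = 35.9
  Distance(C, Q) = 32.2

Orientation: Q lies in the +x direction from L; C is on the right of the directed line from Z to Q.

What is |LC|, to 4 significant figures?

28.99

L is at the origin; L and Q share the same y with |LQ| = 60.1 and Q in +x, so Q = (60.1, 0). LZ runs at 63.5° with |LZ| = 30.0, so Z = (13.39, 26.85). C is determined by |ZC| = 35.9 and |CQ| = 32.2 together: it lies at the intersection of circle(Z, 35.9) and circle(Q, 32.2). With |ZQ| = 53.88, the foot of the radical line on ZQ is 29.28 from Z and the perpendicular offset is √(35.9² − 29.28²) = 20.78. Taking the right-of-ZQ solution: C = (28.42, -5.753).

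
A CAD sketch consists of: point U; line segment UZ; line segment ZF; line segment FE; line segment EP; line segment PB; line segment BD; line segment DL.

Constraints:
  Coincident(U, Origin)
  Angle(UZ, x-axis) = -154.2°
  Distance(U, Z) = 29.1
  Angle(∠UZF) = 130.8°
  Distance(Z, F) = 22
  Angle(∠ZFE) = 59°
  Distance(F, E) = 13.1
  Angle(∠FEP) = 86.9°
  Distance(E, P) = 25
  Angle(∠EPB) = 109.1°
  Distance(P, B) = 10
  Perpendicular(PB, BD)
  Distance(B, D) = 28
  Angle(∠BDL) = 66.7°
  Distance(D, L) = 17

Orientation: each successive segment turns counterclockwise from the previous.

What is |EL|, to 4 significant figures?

3.479

U is at the origin; UZ runs at -154.2° with length 29.1, so Z = (-26.20, -12.67). ∠UZF = 130.8° gives ZF at -105.0° from the x-axis; with |ZF| = 22.0, F = (-31.89, -33.92). ∠ZFE = 59.0° gives FE at 16.00° from the x-axis; with |FE| = 13.1, E = (-19.30, -30.30). ∠FEP = 86.9° gives EP at 109.1° from the x-axis; with |EP| = 25.0, P = (-27.48, -6.681). ∠EPB = 109.1° gives PB at -180.0° from the x-axis; with |PB| = 10.0, B = (-37.48, -6.681). The perpendicularity gives BD at right angles to PB, so BD runs at -90.00°; with |BD| = 28.0, D = (-37.48, -34.68). ∠BDL = 66.7° gives DL at 23.30° from the x-axis; with |DL| = 17.0, L = (-21.87, -27.96). Then |EL| = |L − E| = 3.479.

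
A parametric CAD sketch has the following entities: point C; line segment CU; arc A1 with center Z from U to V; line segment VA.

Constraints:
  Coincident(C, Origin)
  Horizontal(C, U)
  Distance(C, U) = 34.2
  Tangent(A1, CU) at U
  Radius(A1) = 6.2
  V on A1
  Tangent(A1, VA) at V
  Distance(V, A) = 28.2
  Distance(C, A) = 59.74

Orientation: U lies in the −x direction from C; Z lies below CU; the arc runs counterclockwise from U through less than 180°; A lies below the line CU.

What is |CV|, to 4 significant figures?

39.88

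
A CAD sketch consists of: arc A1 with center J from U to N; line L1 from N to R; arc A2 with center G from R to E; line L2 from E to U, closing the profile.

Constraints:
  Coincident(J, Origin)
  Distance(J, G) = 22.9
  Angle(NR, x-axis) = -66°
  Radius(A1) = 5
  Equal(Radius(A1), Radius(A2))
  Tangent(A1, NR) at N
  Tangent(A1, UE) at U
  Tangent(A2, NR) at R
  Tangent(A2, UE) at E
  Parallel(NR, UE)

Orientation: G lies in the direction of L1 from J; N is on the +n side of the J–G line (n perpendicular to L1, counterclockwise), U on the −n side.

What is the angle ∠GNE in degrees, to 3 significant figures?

11.3°

Tangency of A1 to both parallel lines with radius 5.0 puts N and U at J ± 5.0·n: N = (4.57, 2.03), U = (-4.57, -2.03). Equal radii place R and E the same way about G: R = G + 5.0·n = (13.9, -18.9), E = G − 5.0·n = (4.75, -23.0). Then cos ∠GNE = NG·NE / (|NG||NE|), giving 11.3°.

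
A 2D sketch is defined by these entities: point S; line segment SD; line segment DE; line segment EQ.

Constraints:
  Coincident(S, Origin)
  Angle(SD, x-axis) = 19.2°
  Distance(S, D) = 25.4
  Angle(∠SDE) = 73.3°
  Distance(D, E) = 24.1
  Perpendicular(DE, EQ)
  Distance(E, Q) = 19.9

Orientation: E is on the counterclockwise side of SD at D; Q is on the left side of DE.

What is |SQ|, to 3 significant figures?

17.4

S is at the origin; SD runs at 19.2° with length 25.4, so D = 25.4·(cos 19.2°, sin 19.2°) = (24.0, 8.35). ∠SDE = 73.3°, so DE runs at 19.2° + (180° − 73.3°) = 126° from the x-axis; with |DE| = 24.1, E = D + 24.1·(cos 126°, sin 126°) = (9.86, 27.9). DE is perpendicular to EQ; with |EQ| = 19.9 on the left of DE, Q = E + 19.9·(-0.810, -0.586) = (-6.26, 16.2). Then |SQ| = |Q − S| = 17.4.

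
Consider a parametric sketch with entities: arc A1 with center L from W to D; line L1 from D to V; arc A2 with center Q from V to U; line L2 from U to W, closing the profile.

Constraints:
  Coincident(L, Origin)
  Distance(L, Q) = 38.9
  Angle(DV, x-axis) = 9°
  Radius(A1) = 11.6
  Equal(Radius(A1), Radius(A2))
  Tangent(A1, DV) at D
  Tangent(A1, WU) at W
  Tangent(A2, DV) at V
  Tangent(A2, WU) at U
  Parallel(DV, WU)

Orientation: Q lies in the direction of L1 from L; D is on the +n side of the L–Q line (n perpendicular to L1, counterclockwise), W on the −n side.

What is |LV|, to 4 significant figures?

40.59

The slot axis is L1's direction at 9.0°, so u = (cos 9.0°, sin 9.0°) = (0.9877, 0.1564) and n = (−sin 9.0°, cos 9.0°) = (-0.1564, 0.9877). L is at the origin and Q lies 38.9 along u from L, so Q = 38.9·u = (38.42, 6.085). Tangency of A1 to both parallel lines with radius 11.6 puts D and W at L ± 11.6·n: D = (-1.815, 11.46), W = (1.815, -11.46). Equal radii place V and U the same way about Q: V = Q + 11.6·n = (36.61, 17.54), U = Q − 11.6·n = (40.24, -5.372). Then |LV| = |V − L| = 40.59.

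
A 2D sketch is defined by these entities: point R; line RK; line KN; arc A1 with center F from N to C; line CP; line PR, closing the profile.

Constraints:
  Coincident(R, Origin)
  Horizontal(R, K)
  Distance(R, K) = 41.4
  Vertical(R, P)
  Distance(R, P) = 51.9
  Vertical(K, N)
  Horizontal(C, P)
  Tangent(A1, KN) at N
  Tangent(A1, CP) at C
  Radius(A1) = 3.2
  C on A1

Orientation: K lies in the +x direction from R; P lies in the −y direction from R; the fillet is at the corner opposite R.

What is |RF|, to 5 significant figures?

61.895

R is at the origin; R and K share the same y with |RK| = 41.4 and K on the +x side, so K = (41.400, 0.0000). RP is vertical with |RP| = 51.9 and P on the −y side, so P = (0.0000, -51.900). The virtual corner opposite R is at (41.400, -51.900). Since A1 is tangent to KN there, FN ⟂ KN and tangency of A1 to CP means the radius FC is perpendicular to CP, with radius 3.2, so the center F sits 3.2 in from both sides at F = (38.200, -48.700). Then |RF| = |F − R| = 61.895.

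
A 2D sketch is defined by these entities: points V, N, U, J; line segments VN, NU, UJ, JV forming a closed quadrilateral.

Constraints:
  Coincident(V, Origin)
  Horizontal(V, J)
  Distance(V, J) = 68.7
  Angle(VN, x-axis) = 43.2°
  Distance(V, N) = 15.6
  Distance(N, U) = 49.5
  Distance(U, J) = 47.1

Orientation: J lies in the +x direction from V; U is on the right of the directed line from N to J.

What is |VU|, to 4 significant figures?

47.96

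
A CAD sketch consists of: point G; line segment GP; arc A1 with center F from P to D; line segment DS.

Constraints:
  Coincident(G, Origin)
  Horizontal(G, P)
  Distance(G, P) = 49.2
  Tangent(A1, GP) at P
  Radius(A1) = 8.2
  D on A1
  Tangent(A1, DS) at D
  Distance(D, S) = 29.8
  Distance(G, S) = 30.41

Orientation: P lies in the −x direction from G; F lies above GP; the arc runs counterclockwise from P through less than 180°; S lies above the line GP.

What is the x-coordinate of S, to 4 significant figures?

-21.37

G is at the origin; G and P share the same y with |GP| = 49.2 and P on the −x side, so P = (-49.20, 0.000). A1 meets GP tangentially, so FP is at right angles to GP, so F = P + (0, 8.2) = (-49.20, 8.200). Since FD ⟂ DS (tangency), |FS| = √(8.2² + 29.8²) = 30.91 regardless of where D sits on A1. So S lies on both circle(G, 30.41) and circle(F, 30.91); the above-GP intersection is S = (-21.37, 21.64). D is the foot of the tangent from S: D = (-43.80, 2.026).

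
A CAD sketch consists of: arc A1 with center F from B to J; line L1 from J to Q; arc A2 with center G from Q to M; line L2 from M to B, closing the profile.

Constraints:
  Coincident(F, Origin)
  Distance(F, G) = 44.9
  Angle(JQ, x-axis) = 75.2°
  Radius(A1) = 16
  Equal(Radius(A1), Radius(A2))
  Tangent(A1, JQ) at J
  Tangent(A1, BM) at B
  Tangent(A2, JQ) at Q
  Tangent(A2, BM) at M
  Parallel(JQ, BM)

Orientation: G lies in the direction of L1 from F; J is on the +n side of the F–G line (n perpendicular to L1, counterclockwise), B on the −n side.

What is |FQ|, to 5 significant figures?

47.666

Tangency of A1 to both parallel lines with radius 16.0 puts J and B at F ± 16.0·n: J = (-15.469, 4.0871), B = (15.469, -4.0871). Equal radii place Q and M the same way about G: Q = G + 16.0·n = (-3.9997, 47.498), M = G − 16.0·n = (26.939, 39.323). Then |FQ| = |Q − F| = 47.666.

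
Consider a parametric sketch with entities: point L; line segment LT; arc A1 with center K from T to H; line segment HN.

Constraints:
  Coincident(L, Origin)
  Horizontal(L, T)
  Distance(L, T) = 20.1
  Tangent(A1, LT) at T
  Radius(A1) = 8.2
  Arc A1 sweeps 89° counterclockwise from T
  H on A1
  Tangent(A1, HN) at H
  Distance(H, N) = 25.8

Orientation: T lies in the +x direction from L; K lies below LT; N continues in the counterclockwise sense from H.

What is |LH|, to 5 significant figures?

14.372

L is at the origin; LT is horizontal with |LT| = 20.1 and T on the +x side, so T = (20.100, 0.0000). Since A1 is tangent to LT there, KT ⟂ LT, so K = T + (0, -8.2) = (20.100, -8.2000). On A1, T sits at bearing 90° from K; an 89° counterclockwise sweep puts H at bearing 179°, so H = K + 8.2·(cos 179°, sin 179°) = (11.901, -8.0569). Then |LH| = |H − L| = 14.372.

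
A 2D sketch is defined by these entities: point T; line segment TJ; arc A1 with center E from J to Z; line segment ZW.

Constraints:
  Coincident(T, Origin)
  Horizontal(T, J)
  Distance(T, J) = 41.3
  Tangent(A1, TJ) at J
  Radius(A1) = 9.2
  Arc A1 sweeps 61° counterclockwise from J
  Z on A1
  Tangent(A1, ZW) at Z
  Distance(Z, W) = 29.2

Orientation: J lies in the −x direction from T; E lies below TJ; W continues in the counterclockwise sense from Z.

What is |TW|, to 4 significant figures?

70.35

T is at the origin; T and J share the same y with |TJ| = 41.3 and J on the −x side, so J = (-41.30, 0.000). Tangency of A1 to TJ means the radius EJ is perpendicular to TJ, so E = J + (0, -9.2) = (-41.30, -9.200). On A1, J sits at bearing 90° from E; a 61° counterclockwise sweep puts Z at bearing 151°, so Z = E + 9.2·(cos 151°, sin 151°) = (-49.35, -4.740). Tangency of A1 to ZW means the radius EZ is perpendicular to ZW, so ZW runs along (−sin 151°, cos 151°); with |ZW| = 29.2, W = (-63.50, -30.28). Then |TW| = |W − T| = 70.35.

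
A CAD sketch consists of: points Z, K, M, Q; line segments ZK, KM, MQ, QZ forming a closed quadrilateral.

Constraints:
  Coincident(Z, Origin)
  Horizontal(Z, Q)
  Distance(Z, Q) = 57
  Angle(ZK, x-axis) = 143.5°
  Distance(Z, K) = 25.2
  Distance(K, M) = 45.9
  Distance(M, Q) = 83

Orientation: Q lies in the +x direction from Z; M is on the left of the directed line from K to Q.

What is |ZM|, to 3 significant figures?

57.5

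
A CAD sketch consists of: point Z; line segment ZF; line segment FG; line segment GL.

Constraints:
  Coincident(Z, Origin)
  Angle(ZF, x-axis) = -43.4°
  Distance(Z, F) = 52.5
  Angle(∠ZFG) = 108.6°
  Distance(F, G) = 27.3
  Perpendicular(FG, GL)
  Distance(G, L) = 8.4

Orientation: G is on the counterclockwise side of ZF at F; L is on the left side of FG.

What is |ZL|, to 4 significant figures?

60.42

Z is at the origin; ZF runs at -43.4° with length 52.5, so F = 52.5·(cos -43.4°, sin -43.4°) = (38.15, -36.07). ∠ZFG = 108.6°, so FG runs at -43.4° + (180° − 108.6°) = 28.00° from the x-axis; with |FG| = 27.3, G = F + 27.3·(cos 28.00°, sin 28.00°) = (62.25, -23.26). FG ⟂ GL; with |GL| = 8.4 on the left of FG, L = G + 8.4·(-0.4695, 0.8829) = (58.31, -15.84). Then |ZL| = |L − Z| = 60.42.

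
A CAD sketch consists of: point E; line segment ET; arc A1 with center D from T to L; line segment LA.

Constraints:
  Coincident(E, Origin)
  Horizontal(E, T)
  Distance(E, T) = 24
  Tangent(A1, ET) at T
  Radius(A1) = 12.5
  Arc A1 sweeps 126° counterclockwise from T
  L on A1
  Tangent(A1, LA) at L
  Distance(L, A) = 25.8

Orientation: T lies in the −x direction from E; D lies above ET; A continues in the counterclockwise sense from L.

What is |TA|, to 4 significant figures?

41.03

E is at the origin; ET is horizontal with |ET| = 24.0 and T on the −x side, so T = (-24.00, 0.000). A1 meets ET tangentially, so DT is at right angles to ET, so D = T + (0, 12.5) = (-24.00, 12.50). On A1, T sits at bearing -90° from D; a 126° counterclockwise sweep puts L at bearing 36°, so L = D + 12.5·(cos 36°, sin 36°) = (-13.89, 19.85). Since A1 is tangent to LA there, DL ⟂ LA, so LA runs along (−sin 36°, cos 36°); with |LA| = 25.8, A = (-29.05, 40.72). Then |TA| = |A − T| = 41.03.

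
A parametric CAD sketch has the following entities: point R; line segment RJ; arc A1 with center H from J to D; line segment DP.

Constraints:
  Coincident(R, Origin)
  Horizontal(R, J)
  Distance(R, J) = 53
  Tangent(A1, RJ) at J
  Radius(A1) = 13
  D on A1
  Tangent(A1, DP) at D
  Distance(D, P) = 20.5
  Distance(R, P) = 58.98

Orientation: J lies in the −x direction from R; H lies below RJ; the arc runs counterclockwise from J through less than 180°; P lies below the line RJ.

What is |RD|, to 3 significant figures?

65.7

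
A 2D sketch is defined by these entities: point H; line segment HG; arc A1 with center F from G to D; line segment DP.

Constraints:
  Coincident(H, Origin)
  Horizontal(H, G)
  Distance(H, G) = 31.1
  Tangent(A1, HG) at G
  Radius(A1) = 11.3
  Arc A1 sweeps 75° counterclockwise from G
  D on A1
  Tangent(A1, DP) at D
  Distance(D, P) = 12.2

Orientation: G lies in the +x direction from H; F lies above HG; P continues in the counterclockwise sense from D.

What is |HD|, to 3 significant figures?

42.8

Since A1 is tangent to HG there, FG ⟂ HG, so F = G + (0, 11.3) = (31.1, 11.3). On A1, G sits at bearing -90° from F; a 75° counterclockwise sweep puts D at bearing -15°, so D = F + 11.3·(cos -15°, sin -15°) = (42.0, 8.38). Then |HD| = |D − H| = 42.8.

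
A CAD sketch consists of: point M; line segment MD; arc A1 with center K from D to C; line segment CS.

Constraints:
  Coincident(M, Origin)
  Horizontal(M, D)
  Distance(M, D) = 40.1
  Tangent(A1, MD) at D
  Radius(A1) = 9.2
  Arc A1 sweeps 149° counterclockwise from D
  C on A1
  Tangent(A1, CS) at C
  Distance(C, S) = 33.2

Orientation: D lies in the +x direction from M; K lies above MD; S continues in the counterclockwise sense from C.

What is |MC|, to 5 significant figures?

47.983

M is at the origin; M and D share the same y with |MD| = 40.1 and D on the +x side, so D = (40.100, 0.0000). Tangency of A1 to MD means the radius KD is perpendicular to MD, so K = D + (0, 9.2) = (40.100, 9.2000). On A1, D sits at bearing -90° from K; a 149° counterclockwise sweep puts C at bearing 59°, so C = K + 9.2·(cos 59°, sin 59°) = (44.838, 17.086). Then |MC| = |C − M| = 47.983.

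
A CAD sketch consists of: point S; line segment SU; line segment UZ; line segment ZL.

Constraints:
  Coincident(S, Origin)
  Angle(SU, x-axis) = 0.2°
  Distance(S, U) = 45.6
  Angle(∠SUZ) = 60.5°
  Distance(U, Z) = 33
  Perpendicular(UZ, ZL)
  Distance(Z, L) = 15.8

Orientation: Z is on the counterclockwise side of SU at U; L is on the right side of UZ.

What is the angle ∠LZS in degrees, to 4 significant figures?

165.1°

S is at the origin; SU runs at 0.2° with length 45.6, so U = 45.6·(cos 0.2°, sin 0.2°) = (45.60, 0.1592). ∠SUZ = 60.5°, so UZ runs at 0.2° + (180° − 60.5°) = 119.7° from the x-axis; with |UZ| = 33.0, Z = U + 33.0·(cos 119.7°, sin 119.7°) = (29.25, 28.82). UZ is perpendicular to ZL; with |ZL| = 15.8 on the right of UZ, L = Z + 15.8·(0.8686, 0.4955) = (42.97, 36.65). Then cos ∠LZS = ZL·ZS / (|ZL||ZS|), giving 165.1°.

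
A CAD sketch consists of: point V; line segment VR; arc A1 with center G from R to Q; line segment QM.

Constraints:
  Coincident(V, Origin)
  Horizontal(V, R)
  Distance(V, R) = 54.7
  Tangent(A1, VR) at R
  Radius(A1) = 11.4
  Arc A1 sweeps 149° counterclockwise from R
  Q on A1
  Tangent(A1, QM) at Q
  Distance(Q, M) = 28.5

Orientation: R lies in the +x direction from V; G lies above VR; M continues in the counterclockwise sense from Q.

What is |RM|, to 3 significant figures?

40.4

V is at the origin; V and R share the same y with |VR| = 54.7 and R on the +x side, so R = (54.7, 0.00). The tangent condition forces GR to be normal to VR, so G = R + (0, 11.4) = (54.7, 11.4). On A1, R sits at bearing -90° from G; a 149° counterclockwise sweep puts Q at bearing 59°, so Q = G + 11.4·(cos 59°, sin 59°) = (60.6, 21.2). The tangent condition forces GQ to be normal to QM, so QM runs along (−sin 59°, cos 59°); with |QM| = 28.5, M = (36.1, 35.9). Then |RM| = |M − R| = 40.4.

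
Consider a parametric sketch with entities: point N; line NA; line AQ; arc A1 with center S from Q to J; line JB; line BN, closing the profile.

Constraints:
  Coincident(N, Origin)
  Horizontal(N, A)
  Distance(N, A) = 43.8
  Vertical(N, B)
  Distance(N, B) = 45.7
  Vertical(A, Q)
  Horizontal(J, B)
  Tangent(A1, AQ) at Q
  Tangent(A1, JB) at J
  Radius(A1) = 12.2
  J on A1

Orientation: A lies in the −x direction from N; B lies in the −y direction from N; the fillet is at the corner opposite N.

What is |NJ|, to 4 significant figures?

55.56

N is at the origin; N and A share the same y with |NA| = 43.8 and A on the −x side, so A = (-43.80, 0.000). NB is vertical with |NB| = 45.7 and B on the −y side, so B = (0.000, -45.70). The virtual corner opposite N is at (-43.80, -45.70). The tangent condition forces SQ to be normal to AQ and tangency of A1 to JB means the radius SJ is perpendicular to JB, with radius 12.2, so the center S sits 12.2 in from both sides at S = (-31.60, -33.50). That places the tangent points at Q = (-43.80, -33.50) on AQ and J = (-31.60, -45.70) on JB. Then |NJ| = |J − N| = 55.56.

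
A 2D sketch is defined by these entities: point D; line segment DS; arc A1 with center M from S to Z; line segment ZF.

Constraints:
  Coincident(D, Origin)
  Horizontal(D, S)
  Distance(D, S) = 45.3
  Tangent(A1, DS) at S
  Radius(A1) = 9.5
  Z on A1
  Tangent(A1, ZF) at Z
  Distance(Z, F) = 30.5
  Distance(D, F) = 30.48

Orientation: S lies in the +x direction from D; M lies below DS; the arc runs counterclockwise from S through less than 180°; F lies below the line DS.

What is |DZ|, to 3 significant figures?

38.5

D is at the origin; DS is horizontal with |DS| = 45.3 and S on the +x side, so S = (45.3, 0.00). Tangency of A1 to DS means the radius MS is perpendicular to DS, so M = S + (0, -9.5) = (45.3, -9.50). Since MZ ⟂ ZF (tangency), |MF| = √(9.5² + 30.5²) = 31.9 regardless of where Z sits on A1. So F lies on both circle(D, 30.48) and circle(M, 31.9); the below-DS intersection is F = (17.4, -25.0). Z is the foot of the tangent from F: Z = (38.4, -2.95).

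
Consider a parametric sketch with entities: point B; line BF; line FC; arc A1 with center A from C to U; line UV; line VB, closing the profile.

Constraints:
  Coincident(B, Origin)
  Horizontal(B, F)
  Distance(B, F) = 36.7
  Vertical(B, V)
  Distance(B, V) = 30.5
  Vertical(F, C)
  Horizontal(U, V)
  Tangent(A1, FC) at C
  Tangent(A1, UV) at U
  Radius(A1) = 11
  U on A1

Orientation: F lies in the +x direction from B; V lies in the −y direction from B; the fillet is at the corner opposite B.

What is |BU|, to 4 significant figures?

39.88

B is at the origin; BF is horizontal with |BF| = 36.7 and F on the +x side, so F = (36.70, 0.000). B and V share the same x with |BV| = 30.5 and V on the −y side, so V = (0.000, -30.50). The virtual corner opposite B is at (36.70, -30.50). Tangency of A1 to FC means the radius AC is perpendicular to FC and A1 meets UV tangentially, so AU is at right angles to UV, with radius 11.0, so the center A sits 11.0 in from both sides at A = (25.70, -19.50). That places the tangent points at C = (36.70, -19.50) on FC and U = (25.70, -30.50) on UV. Then |BU| = |U − B| = 39.88.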